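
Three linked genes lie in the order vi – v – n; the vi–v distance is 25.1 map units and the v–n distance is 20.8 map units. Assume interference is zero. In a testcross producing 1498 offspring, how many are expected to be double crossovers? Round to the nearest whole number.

78

Map distances give recombination frequencies of 0.251 and 0.208 for the two intervals.
With no interference, expected double-crossover frequency = 0.251 × 0.208 = 0.05221.
Expected number = 0.05221 × 1498 = 78.21 ≈ 78.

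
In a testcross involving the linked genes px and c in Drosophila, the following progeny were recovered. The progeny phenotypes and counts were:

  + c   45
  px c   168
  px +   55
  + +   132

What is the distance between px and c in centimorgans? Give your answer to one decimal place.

25.0 centimorgans

The two most frequent classes, + + (132) and px c (168), are the parental types, so the F1 was + + / px c.
The recombinant classes are + c and px +: 45 + 55 = 100.
Recombination frequency = 100/400 = 0.2500 ≈ 25.0%, i.e. 25.0 centimorgans.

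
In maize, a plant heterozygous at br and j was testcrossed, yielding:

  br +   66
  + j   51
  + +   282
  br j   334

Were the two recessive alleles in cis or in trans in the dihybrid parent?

cis

The two most frequent classes are + + (282) and br j (334); these are the parental (non-recombinant) types.
So the F1 carried + + on one chromosome and br j on the other — the recessive alleles are on the same chromosome (cis / coupling).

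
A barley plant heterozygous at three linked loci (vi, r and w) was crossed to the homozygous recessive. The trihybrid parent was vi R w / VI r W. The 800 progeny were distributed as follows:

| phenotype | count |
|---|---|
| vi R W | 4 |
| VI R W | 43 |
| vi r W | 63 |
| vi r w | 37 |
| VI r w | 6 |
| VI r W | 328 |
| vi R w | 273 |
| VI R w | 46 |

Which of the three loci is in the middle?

The two rarest classes, vi R W and VI r w, are the double crossovers. Comparing them with the parentals, only the w allele has switched, so w is the middle locus and the order is r – w – vi.

w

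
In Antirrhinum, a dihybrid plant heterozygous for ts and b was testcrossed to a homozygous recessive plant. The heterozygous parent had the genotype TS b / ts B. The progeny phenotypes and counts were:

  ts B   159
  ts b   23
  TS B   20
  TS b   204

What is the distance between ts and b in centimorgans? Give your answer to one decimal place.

10.6 centimorgans

The recombinant classes are TS B and ts b: 20 + 23 = 43.
Recombination frequency = 43/406 = 0.1059 ≈ 10.6%, i.e. 10.6 centimorgans.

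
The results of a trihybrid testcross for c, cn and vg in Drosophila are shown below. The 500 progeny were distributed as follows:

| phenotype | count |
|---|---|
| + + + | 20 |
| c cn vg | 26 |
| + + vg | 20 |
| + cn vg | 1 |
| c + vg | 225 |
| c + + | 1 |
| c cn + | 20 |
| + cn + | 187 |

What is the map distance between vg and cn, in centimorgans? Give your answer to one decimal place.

9.6 centimorgans

The two most frequent reciprocal classes, c + vg and + cn +, are the parental types, so the F1 was c + vg / + cn +.
The two rarest classes, c + + and + cn vg, are the double crossovers. Comparing them with the parentals, only the vg allele has switched, so vg is the middle locus and the order is c – vg – cn.
Crossovers in the vg–cn interval produce the single-crossover classes c cn vg and + + + (26 + 20 = 46) plus the double crossovers (2).
RF(vg–cn) = (46 + 2) / 500 = 48/500 = 0.0960 → 9.6 centimorgans.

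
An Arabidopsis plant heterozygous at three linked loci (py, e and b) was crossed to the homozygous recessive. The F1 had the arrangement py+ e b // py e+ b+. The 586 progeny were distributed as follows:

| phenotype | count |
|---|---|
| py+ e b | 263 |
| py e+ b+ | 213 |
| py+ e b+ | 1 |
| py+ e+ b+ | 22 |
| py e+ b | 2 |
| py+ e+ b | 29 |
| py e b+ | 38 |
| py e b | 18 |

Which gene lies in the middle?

b

The two rarest classes, py+ e b+ and py e+ b, are the double crossovers. Comparing them with the parentals, only the b allele has switched, so b is the middle locus and the order is py – b – e.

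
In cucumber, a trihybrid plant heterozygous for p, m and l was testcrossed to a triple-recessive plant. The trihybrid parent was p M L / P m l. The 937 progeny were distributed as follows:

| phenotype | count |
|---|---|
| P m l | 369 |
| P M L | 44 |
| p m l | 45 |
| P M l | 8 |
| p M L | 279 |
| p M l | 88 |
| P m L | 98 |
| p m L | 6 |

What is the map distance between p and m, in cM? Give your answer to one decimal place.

The two rarest classes, p m L and P M l, are the double crossovers. Comparing them with the parentals, only the m allele has switched, so m is the middle locus and the order is l – m – p.
Crossovers in the m–p interval produce the single-crossover classes P M L and p m l (44 + 45 = 89) plus the double crossovers (14).
RF(m–p) = (89 + 14) / 937 = 103/937 = 0.1099 → 11.0 cM.

11.0 cM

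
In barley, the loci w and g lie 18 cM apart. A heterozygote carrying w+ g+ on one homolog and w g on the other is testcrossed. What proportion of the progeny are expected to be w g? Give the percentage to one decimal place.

A map distance of 18 cM corresponds to a recombination frequency of 0.180.
The F1 is w+ g+ / w g, so w g is a parental gamete class with expected frequency (1 − r)/2 = 0.820/2 = 0.4100.
That is 0.4100 = 41.0% of the progeny.

41.0%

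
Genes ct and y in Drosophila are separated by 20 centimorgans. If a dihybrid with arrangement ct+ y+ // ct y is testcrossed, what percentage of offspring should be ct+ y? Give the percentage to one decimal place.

A map distance of 20 centimorgans corresponds to a recombination frequency of 0.200.
The F1 is ct+ y+ / ct y, so ct+ y is a recombinant gamete class with expected frequency r/2 = 0.200/2 = 0.1000.
That is 0.1000 = 10.0% of the progeny.

10.0%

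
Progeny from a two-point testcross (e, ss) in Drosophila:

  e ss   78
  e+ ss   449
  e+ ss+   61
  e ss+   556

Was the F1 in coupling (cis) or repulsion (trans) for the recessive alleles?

The two most frequent classes are e+ ss (449) and e ss+ (556); these are the parental (non-recombinant) types.
So the F1 carried e+ ss on one chromosome and e ss+ on the other — the recessive alleles are on opposite chromosomes (trans / repulsion).

trans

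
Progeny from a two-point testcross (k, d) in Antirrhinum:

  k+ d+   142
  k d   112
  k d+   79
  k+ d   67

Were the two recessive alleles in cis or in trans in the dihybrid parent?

The two most frequent classes are k+ d+ (142) and k d (112); these are the parental (non-recombinant) types.
So the F1 carried k+ d+ on one chromosome and k d on the other — the recessive alleles are on the same chromosome (cis / coupling).

cis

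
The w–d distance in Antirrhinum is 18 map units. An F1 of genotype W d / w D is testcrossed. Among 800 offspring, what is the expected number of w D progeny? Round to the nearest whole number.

328

A map distance of 18 map units corresponds to a recombination frequency of 0.180.
The F1 is W d / w D, so w D is a parental gamete class with expected frequency (1 − r)/2 = 0.820/2 = 0.4100.
Expected number = 0.4100 × 800 = 328.00 ≈ 328.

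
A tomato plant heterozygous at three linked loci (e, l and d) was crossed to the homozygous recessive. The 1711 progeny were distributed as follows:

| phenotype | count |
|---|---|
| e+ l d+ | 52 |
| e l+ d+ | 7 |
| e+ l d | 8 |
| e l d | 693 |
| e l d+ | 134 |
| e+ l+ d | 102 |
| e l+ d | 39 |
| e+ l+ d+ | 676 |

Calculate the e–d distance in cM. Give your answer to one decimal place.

The two most frequent reciprocal classes, e l d and e+ l+ d+, are the parental types, so the F1 was e l d / e+ l+ d+.
The two rarest classes, e+ l d and e l+ d+, are the double crossovers. Comparing them with the parentals, only the e allele has switched, so e is the middle locus and the order is d – e – l.
Crossovers in the d–e interval produce the single-crossover classes e l d+ and e+ l+ d (134 + 102 = 236) plus the double crossovers (15).
RF(d–e) = (236 + 15) / 1711 = 251/1711 = 0.1467 → 14.7 cM.

14.7 cM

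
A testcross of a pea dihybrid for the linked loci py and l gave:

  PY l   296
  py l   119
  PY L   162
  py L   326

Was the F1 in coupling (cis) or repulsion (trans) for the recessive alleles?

trans

The two most frequent classes are PY l (296) and py L (326); these are the parental (non-recombinant) types.
So the F1 carried PY l on one chromosome and py L on the other — the recessive alleles are on opposite chromosomes (trans / repulsion).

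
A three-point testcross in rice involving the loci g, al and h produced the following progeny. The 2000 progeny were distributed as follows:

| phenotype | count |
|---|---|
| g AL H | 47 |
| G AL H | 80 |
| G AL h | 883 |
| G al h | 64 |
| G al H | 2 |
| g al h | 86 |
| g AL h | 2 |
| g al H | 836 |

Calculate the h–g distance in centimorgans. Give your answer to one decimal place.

8.5 centimorgans

The two most frequent reciprocal classes, G AL h and g al H, are the parental types, so the F1 was G AL h / g al H.
The two rarest classes, g AL h and G al H, are the double crossovers. Comparing them with the parentals, only the g allele has switched, so g is the middle locus and the order is al – g – h.
Crossovers in the g–h interval produce the single-crossover classes G AL H and g al h (80 + 86 = 166) plus the double crossovers (4).
RF(g–h) = (166 + 4) / 2000 = 170/2000 = 0.0850 → 8.5 centimorgans.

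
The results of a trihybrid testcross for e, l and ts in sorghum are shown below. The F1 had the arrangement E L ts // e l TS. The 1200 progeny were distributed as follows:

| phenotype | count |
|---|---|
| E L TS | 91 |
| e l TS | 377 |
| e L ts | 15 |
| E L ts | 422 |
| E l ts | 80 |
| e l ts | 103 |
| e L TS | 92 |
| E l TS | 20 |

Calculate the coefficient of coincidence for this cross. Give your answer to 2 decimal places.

The two rarest classes, e L ts and E l TS, are the double crossovers. Comparing them with the parentals, only the e allele has switched, so e is the middle locus and the order is l – e – ts.
l–e: (172 + 35)/1200 = 0.1725; e–ts: (194 + 35)/1200 = 0.1908.
Expected DCO frequency = 0.1725 × 0.1908 ≈ 0.03291; observed = 35/1200 ≈ 0.02917.
Coefficient of coincidence = 0.02917/0.03291 ≈ 0.89.

0.89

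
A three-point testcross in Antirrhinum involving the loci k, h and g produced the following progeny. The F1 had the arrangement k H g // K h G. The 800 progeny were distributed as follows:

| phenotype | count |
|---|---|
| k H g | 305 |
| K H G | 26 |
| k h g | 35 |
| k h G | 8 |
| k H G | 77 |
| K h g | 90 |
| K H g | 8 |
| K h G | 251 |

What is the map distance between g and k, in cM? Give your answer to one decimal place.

22.9 cM

The two rarest classes, K H g and k h G, are the double crossovers. Comparing them with the parentals, only the k allele has switched, so k is the middle locus and the order is h – k – g.
Crossovers in the k–g interval produce the single-crossover classes k H G and K h g (77 + 90 = 167) plus the double crossovers (16).
RF(k–g) = (167 + 16) / 800 = 183/800 = 0.2288 → 22.9 cM.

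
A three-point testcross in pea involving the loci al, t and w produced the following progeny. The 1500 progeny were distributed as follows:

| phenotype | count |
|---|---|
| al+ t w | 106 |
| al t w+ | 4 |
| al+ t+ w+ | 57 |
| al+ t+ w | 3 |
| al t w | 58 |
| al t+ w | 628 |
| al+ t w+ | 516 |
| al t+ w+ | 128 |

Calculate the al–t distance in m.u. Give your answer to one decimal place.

The two most frequent reciprocal classes, al t+ w and al+ t w+, are the parental types, so the F1 was al t+ w / al+ t w+.
The two rarest classes, al+ t+ w and al t w+, are the double crossovers. Comparing them with the parentals, only the al allele has switched, so al is the middle locus and the order is w – al – t.
Crossovers in the al–t interval produce the single-crossover classes al t w and al+ t+ w+ (58 + 57 = 115) plus the double crossovers (7).
RF(al–t) = (115 + 7) / 1500 = 122/1500 = 0.0813 → 8.1 m.u.

8.1 m.u.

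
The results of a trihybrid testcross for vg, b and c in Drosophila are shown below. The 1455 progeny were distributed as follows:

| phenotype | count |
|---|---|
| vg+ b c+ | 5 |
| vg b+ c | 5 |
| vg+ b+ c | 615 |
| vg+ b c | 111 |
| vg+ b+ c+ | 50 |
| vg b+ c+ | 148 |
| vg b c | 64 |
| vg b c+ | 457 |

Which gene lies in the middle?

vg

The two most frequent reciprocal classes, vg+ b+ c and vg b c+, are the parental types, so the F1 was vg+ b+ c / vg b c+.
The two rarest classes, vg b+ c and vg+ b c+, are the double crossovers. Comparing them with the parentals, only the vg allele has switched, so vg is the middle locus and the order is b – vg – c.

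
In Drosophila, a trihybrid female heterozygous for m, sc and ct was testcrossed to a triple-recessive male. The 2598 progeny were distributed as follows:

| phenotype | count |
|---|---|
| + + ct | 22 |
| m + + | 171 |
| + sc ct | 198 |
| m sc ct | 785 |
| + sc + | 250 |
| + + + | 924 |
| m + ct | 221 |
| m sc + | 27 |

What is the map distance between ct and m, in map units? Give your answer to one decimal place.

16.1 map units

The two most frequent reciprocal classes, + + + and m sc ct, are the parental types, so the F1 was + + + / m sc ct.
The two rarest classes, + + ct and m sc +, are the double crossovers. Comparing them with the parentals, only the ct allele has switched, so ct is the middle locus and the order is m – ct – sc.
Crossovers in the m–ct interval produce the single-crossover classes m + + and + sc ct (171 + 198 = 369) plus the double crossovers (49).
RF(m–ct) = (369 + 49) / 2598 = 418/2598 = 0.1609 → 16.1 map units.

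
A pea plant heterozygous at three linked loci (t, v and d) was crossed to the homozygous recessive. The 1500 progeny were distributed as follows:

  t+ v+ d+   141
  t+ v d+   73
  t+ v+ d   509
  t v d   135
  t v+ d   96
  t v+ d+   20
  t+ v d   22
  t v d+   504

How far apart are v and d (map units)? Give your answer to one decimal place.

21.2 map units

The two most frequent reciprocal classes, t+ v+ d and t v d+, are the parental types, so the F1 was t+ v+ d / t v d+.
The two rarest classes, t+ v d and t v+ d+, are the double crossovers. Comparing them with the parentals, only the v allele has switched, so v is the middle locus and the order is d – v – t.
Crossovers in the d–v interval produce the single-crossover classes t+ v+ d+ and t v d (141 + 135 = 276) plus the double crossovers (42).
RF(d–v) = (276 + 42) / 1500 = 318/1500 = 0.2120 → 21.2 map units.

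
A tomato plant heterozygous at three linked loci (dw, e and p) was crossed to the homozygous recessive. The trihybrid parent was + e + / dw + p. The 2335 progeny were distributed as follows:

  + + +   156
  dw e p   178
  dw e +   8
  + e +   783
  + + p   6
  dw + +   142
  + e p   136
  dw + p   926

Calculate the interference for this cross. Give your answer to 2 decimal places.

The two rarest classes, dw e + and + + p, are the double crossovers. Comparing them with the parentals, only the dw allele has switched, so dw is the middle locus and the order is p – dw – e.
p–dw: (278 + 14)/2335 = 0.1251; dw–e: (334 + 14)/2335 = 0.1490.
Expected DCO frequency = 0.1251 × 0.1490 ≈ 0.01864; observed = 14/2335 ≈ 0.00600.
Coefficient of coincidence = 0.00600/0.01864 ≈ 0.32; interference = 1 − 0.32 = 0.68.

0.68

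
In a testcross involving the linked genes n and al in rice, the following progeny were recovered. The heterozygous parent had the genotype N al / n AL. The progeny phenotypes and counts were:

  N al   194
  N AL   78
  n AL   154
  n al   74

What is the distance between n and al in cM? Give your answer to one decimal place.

30.4 cM

The recombinant classes are N AL and n al: 78 + 74 = 152.
Recombination frequency = 152/500 = 0.3040 ≈ 30.4%, i.e. 30.4 cM.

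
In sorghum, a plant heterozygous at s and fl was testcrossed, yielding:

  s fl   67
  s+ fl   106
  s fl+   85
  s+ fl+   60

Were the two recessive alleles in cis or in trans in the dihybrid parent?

trans

The two most frequent classes are s+ fl (106) and s fl+ (85); these are the parental (non-recombinant) types.
So the F1 carried s+ fl on one chromosome and s fl+ on the other — the recessive alleles are on opposite chromosomes (trans / repulsion).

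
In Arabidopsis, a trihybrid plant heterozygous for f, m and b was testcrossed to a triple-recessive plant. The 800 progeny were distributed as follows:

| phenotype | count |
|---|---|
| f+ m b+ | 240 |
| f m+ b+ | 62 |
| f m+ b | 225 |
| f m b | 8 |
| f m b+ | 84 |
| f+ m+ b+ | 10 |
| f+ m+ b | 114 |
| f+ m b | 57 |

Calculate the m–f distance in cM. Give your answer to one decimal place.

27.0 cM

The two most frequent reciprocal classes, f+ m b+ and f m+ b, are the parental types, so the F1 was f+ m b+ / f m+ b.
The two rarest classes, f+ m+ b+ and f m b, are the double crossovers. Comparing them with the parentals, only the m allele has switched, so m is the middle locus and the order is b – m – f.
Crossovers in the m–f interval produce the single-crossover classes f m b+ and f+ m+ b (84 + 114 = 198) plus the double crossovers (18).
RF(m–f) = (198 + 18) / 800 = 216/800 = 0.2700 → 27.0 cM.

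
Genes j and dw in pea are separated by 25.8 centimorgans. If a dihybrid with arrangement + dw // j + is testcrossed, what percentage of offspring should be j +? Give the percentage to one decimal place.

37.1%

A map distance of 25.8 centimorgans corresponds to a recombination frequency of 0.258.
The F1 is + dw / j +, so j + is a parental gamete class with expected frequency (1 − r)/2 = 0.742/2 = 0.3710.
That is 0.3710 = 37.1% of the progeny.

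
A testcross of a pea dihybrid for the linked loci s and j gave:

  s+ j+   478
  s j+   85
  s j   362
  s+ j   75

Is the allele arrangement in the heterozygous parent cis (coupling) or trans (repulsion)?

The two most frequent classes are s+ j+ (478) and s j (362); these are the parental (non-recombinant) types.
So the F1 carried s+ j+ on one chromosome and s j on the other — the recessive alleles are on the same chromosome (cis / coupling).

cis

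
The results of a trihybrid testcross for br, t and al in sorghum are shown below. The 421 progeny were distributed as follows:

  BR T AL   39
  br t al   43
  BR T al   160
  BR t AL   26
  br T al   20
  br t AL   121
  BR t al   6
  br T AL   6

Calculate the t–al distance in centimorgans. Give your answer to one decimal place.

22.3 centimorgans

The two most frequent reciprocal classes, BR T al and br t AL, are the parental types, so the F1 was BR T al / br t AL.
The two rarest classes, BR t al and br T AL, are the double crossovers. Comparing them with the parentals, only the t allele has switched, so t is the middle locus and the order is br – t – al.
Crossovers in the t–al interval produce the single-crossover classes BR T AL and br t al (39 + 43 = 82) plus the double crossovers (12).
RF(t–al) = (82 + 12) / 421 = 94/421 = 0.2233 → 22.3 centimorgans.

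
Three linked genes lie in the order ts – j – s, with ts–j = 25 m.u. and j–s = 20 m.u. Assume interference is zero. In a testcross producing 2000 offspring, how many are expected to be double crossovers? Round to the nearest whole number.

Map distances give recombination frequencies of 0.250 and 0.200 for the two intervals.
With no interference, expected double-crossover frequency = 0.250 × 0.200 = 0.05000.
Expected number = 0.05000 × 2000 = 100.00 ≈ 100.

100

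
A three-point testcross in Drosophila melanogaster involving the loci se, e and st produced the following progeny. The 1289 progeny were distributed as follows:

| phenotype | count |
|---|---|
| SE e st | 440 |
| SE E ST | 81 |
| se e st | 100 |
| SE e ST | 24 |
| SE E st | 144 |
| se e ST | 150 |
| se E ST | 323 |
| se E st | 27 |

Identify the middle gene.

The two most frequent reciprocal classes, se E ST and SE e st, are the parental types, so the F1 was se E ST / SE e st.
The two rarest classes, se E st and SE e ST, are the double crossovers. Comparing them with the parentals, only the st allele has switched, so st is the middle locus and the order is e – st – se.

st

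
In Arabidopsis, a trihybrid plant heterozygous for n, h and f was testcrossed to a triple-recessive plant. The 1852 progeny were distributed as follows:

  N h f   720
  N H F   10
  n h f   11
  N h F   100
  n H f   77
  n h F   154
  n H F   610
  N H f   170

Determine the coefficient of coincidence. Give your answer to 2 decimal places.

The two most frequent reciprocal classes, N h f and n H F, are the parental types, so the F1 was N h f / n H F.
The two rarest classes, n h f and N H F, are the double crossovers. Comparing them with the parentals, only the n allele has switched, so n is the middle locus and the order is h – n – f.
h–n: (324 + 21)/1852 = 0.1863; n–f: (177 + 21)/1852 = 0.1069.
Expected DCO frequency = 0.1863 × 0.1069 ≈ 0.01992; observed = 21/1852 ≈ 0.01134.
Coefficient of coincidence = 0.01134/0.01992 ≈ 0.57.

0.57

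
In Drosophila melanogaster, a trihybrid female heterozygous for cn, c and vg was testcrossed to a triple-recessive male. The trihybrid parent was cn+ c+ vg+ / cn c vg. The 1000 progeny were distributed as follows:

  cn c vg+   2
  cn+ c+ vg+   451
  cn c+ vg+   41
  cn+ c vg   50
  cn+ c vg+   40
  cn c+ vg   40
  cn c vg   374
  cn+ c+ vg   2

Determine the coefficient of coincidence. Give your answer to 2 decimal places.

0.50

The two rarest classes, cn+ c+ vg and cn c vg+, are the double crossovers. Comparing them with the parentals, only the vg allele has switched, so vg is the middle locus and the order is c – vg – cn.
c–vg: (80 + 4)/1000 = 0.0840; vg–cn: (91 + 4)/1000 = 0.0950.
Expected DCO frequency = 0.0840 × 0.0950 ≈ 0.00798; observed = 4/1000 ≈ 0.00400.
Coefficient of coincidence = 0.00400/0.00798 ≈ 0.50.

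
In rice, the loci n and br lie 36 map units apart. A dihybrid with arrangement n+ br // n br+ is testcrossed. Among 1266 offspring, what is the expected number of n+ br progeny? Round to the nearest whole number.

A map distance of 36 map units corresponds to a recombination frequency of 0.360.
The F1 is n+ br / n br+, so n+ br is a parental gamete class with expected frequency (1 − r)/2 = 0.640/2 = 0.3200.
Expected number = 0.3200 × 1266 = 405.12 ≈ 405.

405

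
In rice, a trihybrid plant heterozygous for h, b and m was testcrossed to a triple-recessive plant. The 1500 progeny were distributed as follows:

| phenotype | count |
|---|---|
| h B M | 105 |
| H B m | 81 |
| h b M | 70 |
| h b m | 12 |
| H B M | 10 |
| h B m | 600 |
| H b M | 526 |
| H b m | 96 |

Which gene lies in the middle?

The two most frequent reciprocal classes, h B m and H b M, are the parental types, so the F1 was h B m / H b M.
The two rarest classes, h b m and H B M, are the double crossovers. Comparing them with the parentals, only the b allele has switched, so b is the middle locus and the order is h – b – m.

b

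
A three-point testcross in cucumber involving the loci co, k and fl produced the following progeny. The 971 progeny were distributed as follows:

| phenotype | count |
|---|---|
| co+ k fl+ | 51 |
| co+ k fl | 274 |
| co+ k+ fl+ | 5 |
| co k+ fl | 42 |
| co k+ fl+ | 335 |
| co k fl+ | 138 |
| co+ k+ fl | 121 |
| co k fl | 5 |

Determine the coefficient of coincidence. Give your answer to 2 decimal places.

0.35

The two most frequent reciprocal classes, co+ k fl and co k+ fl+, are the parental types, so the F1 was co+ k fl / co k+ fl+.
The two rarest classes, co k fl and co+ k+ fl+, are the double crossovers. Comparing them with the parentals, only the co allele has switched, so co is the middle locus and the order is fl – co – k.
fl–co: (93 + 10)/971 = 0.1061; co–k: (259 + 10)/971 = 0.2770.
Expected DCO frequency = 0.1061 × 0.2770 ≈ 0.02939; observed = 10/971 ≈ 0.01030.
Coefficient of coincidence = 0.01030/0.02939 ≈ 0.35.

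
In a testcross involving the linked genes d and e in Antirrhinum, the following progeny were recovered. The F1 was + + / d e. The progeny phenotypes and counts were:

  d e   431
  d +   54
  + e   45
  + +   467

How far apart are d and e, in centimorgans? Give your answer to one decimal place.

The recombinant classes are + e and d +: 45 + 54 = 99.
Recombination frequency = 99/997 = 0.0993 ≈ 9.9%, i.e. 9.9 centimorgans.

9.9 centimorgans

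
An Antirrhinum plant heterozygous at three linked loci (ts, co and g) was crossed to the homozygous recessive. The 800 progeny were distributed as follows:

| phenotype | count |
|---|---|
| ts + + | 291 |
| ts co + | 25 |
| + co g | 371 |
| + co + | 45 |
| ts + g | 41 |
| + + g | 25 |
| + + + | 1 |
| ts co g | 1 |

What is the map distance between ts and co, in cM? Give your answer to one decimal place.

The two most frequent reciprocal classes, + co g and ts + +, are the parental types, so the F1 was + co g / ts + +.
The two rarest classes, ts co g and + + +, are the double crossovers. Comparing them with the parentals, only the ts allele has switched, so ts is the middle locus and the order is co – ts – g.
Crossovers in the co–ts interval produce the single-crossover classes + + g and ts co + (25 + 25 = 50) plus the double crossovers (2).
RF(co–ts) = (50 + 2) / 800 = 52/800 = 0.0650 → 6.5 cM.

6.5 cM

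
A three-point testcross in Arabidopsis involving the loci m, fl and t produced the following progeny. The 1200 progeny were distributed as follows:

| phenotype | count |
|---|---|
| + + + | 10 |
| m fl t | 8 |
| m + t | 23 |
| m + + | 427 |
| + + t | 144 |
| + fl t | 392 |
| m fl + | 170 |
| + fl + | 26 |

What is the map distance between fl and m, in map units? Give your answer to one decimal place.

27.7 map units

The two most frequent reciprocal classes, + fl t and m + +, are the parental types, so the F1 was + fl t / m + +.
The two rarest classes, m fl t and + + +, are the double crossovers. Comparing them with the parentals, only the m allele has switched, so m is the middle locus and the order is t – m – fl.
Crossovers in the m–fl interval produce the single-crossover classes + + t and m fl + (144 + 170 = 314) plus the double crossovers (18).
RF(m–fl) = (314 + 18) / 1200 = 332/1200 = 0.2767 → 27.7 map units.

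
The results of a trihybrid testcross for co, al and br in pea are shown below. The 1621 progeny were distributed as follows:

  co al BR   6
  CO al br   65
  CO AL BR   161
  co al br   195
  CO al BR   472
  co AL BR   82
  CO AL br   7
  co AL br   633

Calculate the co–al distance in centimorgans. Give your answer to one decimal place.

The two most frequent reciprocal classes, co AL br and CO al BR, are the parental types, so the F1 was co AL br / CO al BR.
The two rarest classes, CO AL br and co al BR, are the double crossovers. Comparing them with the parentals, only the co allele has switched, so co is the middle locus and the order is br – co – al.
Crossovers in the co–al interval produce the single-crossover classes co al br and CO AL BR (195 + 161 = 356) plus the double crossovers (13).
RF(co–al) = (356 + 13) / 1621 = 369/1621 = 0.2276 → 22.8 centimorgans.

22.8 centimorgans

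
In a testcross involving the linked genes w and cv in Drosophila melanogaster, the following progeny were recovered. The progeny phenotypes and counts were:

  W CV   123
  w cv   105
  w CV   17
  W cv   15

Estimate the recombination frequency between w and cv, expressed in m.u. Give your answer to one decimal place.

12.3 m.u.

The two most frequent classes, W CV (123) and w cv (105), are the parental types, so the F1 was W CV / w cv.
The recombinant classes are W cv and w CV: 15 + 17 = 32.
Recombination frequency = 32/260 = 0.1231 ≈ 12.3%, i.e. 12.3 m.u.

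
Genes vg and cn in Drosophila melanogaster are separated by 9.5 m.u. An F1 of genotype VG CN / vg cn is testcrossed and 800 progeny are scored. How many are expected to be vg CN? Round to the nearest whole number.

38

A map distance of 9.5 m.u. corresponds to a recombination frequency of 0.095.
The F1 is VG CN / vg cn, so vg CN is a recombinant gamete class with expected frequency r/2 = 0.095/2 = 0.0475.
Expected number = 0.0475 × 800 = 38.00 ≈ 38.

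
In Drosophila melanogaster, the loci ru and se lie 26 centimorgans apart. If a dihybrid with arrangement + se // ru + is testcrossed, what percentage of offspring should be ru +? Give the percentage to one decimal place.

37.0%

A map distance of 26 centimorgans corresponds to a recombination frequency of 0.260.
The F1 is + se / ru +, so ru + is a parental gamete class with expected frequency (1 − r)/2 = 0.740/2 = 0.3700.
That is 0.3700 = 37.0% of the progeny.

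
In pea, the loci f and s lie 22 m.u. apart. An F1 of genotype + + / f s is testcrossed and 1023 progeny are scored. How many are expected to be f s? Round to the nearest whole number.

A map distance of 22 m.u. corresponds to a recombination frequency of 0.220.
The F1 is + + / f s, so f s is a parental gamete class with expected frequency (1 − r)/2 = 0.780/2 = 0.3900.
Expected number = 0.3900 × 1023 = 398.97 ≈ 399.

399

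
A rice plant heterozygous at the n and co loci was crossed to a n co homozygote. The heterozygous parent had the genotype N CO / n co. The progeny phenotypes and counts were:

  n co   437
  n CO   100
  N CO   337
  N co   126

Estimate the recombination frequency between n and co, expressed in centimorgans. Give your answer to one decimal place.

The recombinant classes are N co and n CO: 126 + 100 = 226.
Recombination frequency = 226/1000 = 0.2260 ≈ 22.6%, i.e. 22.6 centimorgans.

22.6 centimorgans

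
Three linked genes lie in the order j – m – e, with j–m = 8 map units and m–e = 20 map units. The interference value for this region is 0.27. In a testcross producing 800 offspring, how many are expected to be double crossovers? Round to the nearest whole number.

9

Map distances give recombination frequencies of 0.080 and 0.200 for the two intervals.
With interference 0.27 (so coincidence = 0.73), expected double-crossover frequency = 0.080 × 0.200 × 0.73 = 0.01168.
Expected number = 0.01168 × 800 = 9.34 ≈ 9.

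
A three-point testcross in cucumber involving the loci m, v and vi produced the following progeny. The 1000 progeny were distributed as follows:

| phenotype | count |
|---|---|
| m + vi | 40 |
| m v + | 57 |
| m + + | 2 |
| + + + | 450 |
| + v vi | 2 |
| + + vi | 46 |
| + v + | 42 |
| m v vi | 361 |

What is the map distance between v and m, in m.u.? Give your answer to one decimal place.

8.6 m.u.

The two most frequent reciprocal classes, + + + and m v vi, are the parental types, so the F1 was + + + / m v vi.
The two rarest classes, m + + and + v vi, are the double crossovers. Comparing them with the parentals, only the m allele has switched, so m is the middle locus and the order is vi – m – v.
Crossovers in the m–v interval produce the single-crossover classes + v + and m + vi (42 + 40 = 82) plus the double crossovers (4).
RF(m–v) = (82 + 4) / 1000 = 86/1000 = 0.0860 → 8.6 m.u.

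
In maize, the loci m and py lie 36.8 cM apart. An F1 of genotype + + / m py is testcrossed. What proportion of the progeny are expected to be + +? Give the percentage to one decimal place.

A map distance of 36.8 cM corresponds to a recombination frequency of 0.368.
The F1 is + + / m py, so + + is a parental gamete class with expected frequency (1 − r)/2 = 0.632/2 = 0.3160.
That is 0.3160 = 31.6% of the progeny.

31.6%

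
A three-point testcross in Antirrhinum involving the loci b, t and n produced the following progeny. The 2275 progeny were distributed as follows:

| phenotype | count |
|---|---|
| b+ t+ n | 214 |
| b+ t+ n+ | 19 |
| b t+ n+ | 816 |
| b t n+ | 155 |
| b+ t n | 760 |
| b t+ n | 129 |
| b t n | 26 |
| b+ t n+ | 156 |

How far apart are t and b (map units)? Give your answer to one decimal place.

The two most frequent reciprocal classes, b t+ n+ and b+ t n, are the parental types, so the F1 was b t+ n+ / b+ t n.
The two rarest classes, b+ t+ n+ and b t n, are the double crossovers. Comparing them with the parentals, only the b allele has switched, so b is the middle locus and the order is n – b – t.
Crossovers in the b–t interval produce the single-crossover classes b t n+ and b+ t+ n (155 + 214 = 369) plus the double crossovers (45).
RF(b–t) = (369 + 45) / 2275 = 414/2275 = 0.1820 → 18.2 map units.

18.2 map units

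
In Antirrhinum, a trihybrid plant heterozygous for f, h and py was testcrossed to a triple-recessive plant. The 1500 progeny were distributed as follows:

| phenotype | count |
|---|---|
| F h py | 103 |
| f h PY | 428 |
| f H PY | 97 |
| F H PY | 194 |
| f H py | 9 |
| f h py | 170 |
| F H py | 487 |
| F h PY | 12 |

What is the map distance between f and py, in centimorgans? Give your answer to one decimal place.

25.7 centimorgans

The two most frequent reciprocal classes, f h PY and F H py, are the parental types, so the F1 was f h PY / F H py.
The two rarest classes, F h PY and f H py, are the double crossovers. Comparing them with the parentals, only the f allele has switched, so f is the middle locus and the order is h – f – py.
Crossovers in the f–py interval produce the single-crossover classes f h py and F H PY (170 + 194 = 364) plus the double crossovers (21).
RF(f–py) = (364 + 21) / 1500 = 385/1500 = 0.2567 → 25.7 centimorgans.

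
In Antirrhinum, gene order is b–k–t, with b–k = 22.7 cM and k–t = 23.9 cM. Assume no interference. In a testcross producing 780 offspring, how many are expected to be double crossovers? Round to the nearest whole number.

Map distances give recombination frequencies of 0.227 and 0.239 for the two intervals.
With no interference, expected double-crossover frequency = 0.227 × 0.239 = 0.05425.
Expected number = 0.05425 × 780 = 42.32 ≈ 42.

42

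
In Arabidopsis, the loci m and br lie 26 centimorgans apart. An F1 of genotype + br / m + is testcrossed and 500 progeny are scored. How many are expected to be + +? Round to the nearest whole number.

A map distance of 26 centimorgans corresponds to a recombination frequency of 0.260.
The F1 is + br / m +, so + + is a recombinant gamete class with expected frequency r/2 = 0.260/2 = 0.1300.
Expected number = 0.1300 × 500 = 65.00 ≈ 65.

65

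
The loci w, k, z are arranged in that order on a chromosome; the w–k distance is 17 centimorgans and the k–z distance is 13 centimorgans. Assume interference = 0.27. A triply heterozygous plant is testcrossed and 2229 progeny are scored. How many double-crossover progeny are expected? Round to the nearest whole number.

36

Map distances give recombination frequencies of 0.170 and 0.130 for the two intervals.
With interference 0.27 (so coincidence = 0.73), expected double-crossover frequency = 0.170 × 0.130 × 0.73 = 0.01613.
Expected number = 0.01613 × 2229 = 35.96 ≈ 36.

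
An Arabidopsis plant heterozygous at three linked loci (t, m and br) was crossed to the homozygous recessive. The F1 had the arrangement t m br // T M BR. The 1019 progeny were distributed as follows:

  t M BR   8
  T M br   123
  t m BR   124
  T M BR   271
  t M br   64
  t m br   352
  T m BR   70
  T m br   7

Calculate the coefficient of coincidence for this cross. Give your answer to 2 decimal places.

0.39

The two rarest classes, T m br and t M BR, are the double crossovers. Comparing them with the parentals, only the t allele has switched, so t is the middle locus and the order is br – t – m.
br–t: (247 + 15)/1019 = 0.2571; t–m: (134 + 15)/1019 = 0.1462.
Expected DCO frequency = 0.2571 × 0.1462 ≈ 0.03759; observed = 15/1019 ≈ 0.01472.
Coefficient of coincidence = 0.01472/0.03759 ≈ 0.39.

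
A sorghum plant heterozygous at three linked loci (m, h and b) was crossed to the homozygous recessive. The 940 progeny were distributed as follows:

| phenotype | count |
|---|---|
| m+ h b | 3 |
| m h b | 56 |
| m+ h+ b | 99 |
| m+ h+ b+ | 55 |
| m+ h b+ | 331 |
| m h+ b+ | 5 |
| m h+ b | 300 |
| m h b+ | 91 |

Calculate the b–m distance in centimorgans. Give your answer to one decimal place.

21.1 centimorgans

The two most frequent reciprocal classes, m+ h b+ and m h+ b, are the parental types, so the F1 was m+ h b+ / m h+ b.
The two rarest classes, m+ h b and m h+ b+, are the double crossovers. Comparing them with the parentals, only the b allele has switched, so b is the middle locus and the order is m – b – h.
Crossovers in the m–b interval produce the single-crossover classes m h b+ and m+ h+ b (91 + 99 = 190) plus the double crossovers (8).
RF(m–b) = (190 + 8) / 940 = 198/940 = 0.2106 → 21.1 centimorgans.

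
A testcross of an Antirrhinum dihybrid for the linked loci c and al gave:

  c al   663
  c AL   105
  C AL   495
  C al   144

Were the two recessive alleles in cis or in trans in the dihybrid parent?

cis

The two most frequent classes are C AL (495) and c al (663); these are the parental (non-recombinant) types.
So the F1 carried C AL on one chromosome and c al on the other — the recessive alleles are on the same chromosome (cis / coupling).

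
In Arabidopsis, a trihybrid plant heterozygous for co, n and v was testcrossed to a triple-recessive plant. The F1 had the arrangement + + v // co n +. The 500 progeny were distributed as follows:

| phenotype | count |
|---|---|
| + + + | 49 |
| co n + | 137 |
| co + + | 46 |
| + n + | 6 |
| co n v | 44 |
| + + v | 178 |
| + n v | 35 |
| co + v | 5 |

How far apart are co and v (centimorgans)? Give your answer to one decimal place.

The two rarest classes, co + v and + n +, are the double crossovers. Comparing them with the parentals, only the co allele has switched, so co is the middle locus and the order is v – co – n.
Crossovers in the v–co interval produce the single-crossover classes + + + and co n v (49 + 44 = 93) plus the double crossovers (11).
RF(v–co) = (93 + 11) / 500 = 104/500 = 0.2080 → 20.8 centimorgans.

20.8 centimorgans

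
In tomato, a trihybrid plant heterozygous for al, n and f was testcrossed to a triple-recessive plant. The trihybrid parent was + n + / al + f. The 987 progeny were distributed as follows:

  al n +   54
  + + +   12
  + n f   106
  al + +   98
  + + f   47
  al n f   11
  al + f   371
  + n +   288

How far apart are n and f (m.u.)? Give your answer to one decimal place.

The two rarest classes, + + + and al n f, are the double crossovers. Comparing them with the parentals, only the n allele has switched, so n is the middle locus and the order is f – n – al.
Crossovers in the f–n interval produce the single-crossover classes + n f and al + + (106 + 98 = 204) plus the double crossovers (23).
RF(f–n) = (204 + 23) / 987 = 227/987 = 0.2300 → 23.0 m.u.

23.0 m.u.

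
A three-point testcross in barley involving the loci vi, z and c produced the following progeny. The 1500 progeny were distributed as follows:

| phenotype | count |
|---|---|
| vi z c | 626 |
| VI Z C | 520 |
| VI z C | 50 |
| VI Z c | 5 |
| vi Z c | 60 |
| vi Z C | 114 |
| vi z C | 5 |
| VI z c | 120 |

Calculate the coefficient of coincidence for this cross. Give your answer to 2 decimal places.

0.51

The two most frequent reciprocal classes, vi z c and VI Z C, are the parental types, so the F1 was vi z c / VI Z C.
The two rarest classes, vi z C and VI Z c, are the double crossovers. Comparing them with the parentals, only the c allele has switched, so c is the middle locus and the order is vi – c – z.
vi–c: (234 + 10)/1500 = 0.1627; c–z: (110 + 10)/1500 = 0.0800.
Expected DCO frequency = 0.1627 × 0.0800 ≈ 0.01302; observed = 10/1500 ≈ 0.00667.
Coefficient of coincidence = 0.00667/0.01302 ≈ 0.51.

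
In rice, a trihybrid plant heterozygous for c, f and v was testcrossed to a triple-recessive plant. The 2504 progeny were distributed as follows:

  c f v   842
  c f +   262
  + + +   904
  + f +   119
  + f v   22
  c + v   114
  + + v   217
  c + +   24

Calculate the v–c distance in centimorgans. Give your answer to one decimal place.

21.0 centimorgans

The two most frequent reciprocal classes, c f v and + + +, are the parental types, so the F1 was c f v / + + +.
The two rarest classes, + f v and c + +, are the double crossovers. Comparing them with the parentals, only the c allele has switched, so c is the middle locus and the order is f – c – v.
Crossovers in the c–v interval produce the single-crossover classes c f + and + + v (262 + 217 = 479) plus the double crossovers (46).
RF(c–v) = (479 + 46) / 2504 = 525/2504 = 0.2097 → 21.0 centimorgans.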